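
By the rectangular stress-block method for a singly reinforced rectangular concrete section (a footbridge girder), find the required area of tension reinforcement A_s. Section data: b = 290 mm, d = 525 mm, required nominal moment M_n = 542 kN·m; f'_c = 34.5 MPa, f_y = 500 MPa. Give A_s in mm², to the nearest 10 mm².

A_s ≈ 2380 mm²

With M_n = 0.85 f'_c a b (d − a/2), solve the quadratic for a:
a = d − √(d² − 2M_n/(0.85 f'_c b)) = 525 − √(525² − 2 × 542×10⁶/(0.85 × 34.5 × 290)) = 140.09 mm.
A_s = 0.85 f'_c a b / f_y = 0.85 × 34.5 × 140.09 × 290 / 500 = 2382.7 mm².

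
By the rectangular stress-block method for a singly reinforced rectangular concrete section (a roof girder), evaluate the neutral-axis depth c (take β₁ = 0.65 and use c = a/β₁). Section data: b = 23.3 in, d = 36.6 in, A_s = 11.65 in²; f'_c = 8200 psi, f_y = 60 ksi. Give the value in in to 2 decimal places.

c ≈ 6.62 in

T = A_s f_y = 11.65 × 60 = 699 kips.
a = T/(0.85 f'_c b) = 699/(0.85 × 8.2 × 23.3) = 4.3042 in.
With β₁ = 0.65, c = a/β₁ = 4.3042/0.65 = 6.62 in.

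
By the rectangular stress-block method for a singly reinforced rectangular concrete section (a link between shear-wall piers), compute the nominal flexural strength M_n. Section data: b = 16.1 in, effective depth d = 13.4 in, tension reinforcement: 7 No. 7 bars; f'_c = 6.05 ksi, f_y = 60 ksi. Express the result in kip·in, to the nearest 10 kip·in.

A_s = 7 × 0.6 = 4.2 in².
T = A_s f_y = 4.2 × 60 = 252 kips.
a = T/(0.85 f'_c b) = 252/(0.85 × 6.05 × 16.1) = 3.044 in.
M_n = T(d − a/2) = 252 × (13.4 − 1.522) = 2993.3 kip·in.

M_n ≈ 2990 kip·in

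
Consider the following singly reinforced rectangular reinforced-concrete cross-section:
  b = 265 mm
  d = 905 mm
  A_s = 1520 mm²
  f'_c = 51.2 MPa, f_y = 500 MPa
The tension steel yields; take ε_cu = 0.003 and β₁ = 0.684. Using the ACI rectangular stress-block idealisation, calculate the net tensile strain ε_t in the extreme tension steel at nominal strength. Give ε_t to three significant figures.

a = A_s f_y/(0.85 f'_c b) = 65.90 mm.
β₁ = 0.684, so c = a/β₁ = 65.90/0.684 = 96.35 mm.
From the linear strain diagram with ε_cu = 0.003: ε_t = 0.003 (d − c)/c = 0.003 × (905 − 96.35)/96.35 = 0.0252.
Since ε_t ≥ 0.005, the section is tension-controlled.

ε_t ≈ 0.0252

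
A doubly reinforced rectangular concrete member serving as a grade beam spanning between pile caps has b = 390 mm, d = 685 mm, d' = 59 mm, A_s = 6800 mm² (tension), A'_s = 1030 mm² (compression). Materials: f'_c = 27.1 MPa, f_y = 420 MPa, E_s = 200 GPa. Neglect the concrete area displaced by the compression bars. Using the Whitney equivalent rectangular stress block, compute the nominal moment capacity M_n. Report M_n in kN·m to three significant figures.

M_n ≈ 1600 kN·m

Assume both tension and compression steel yield.
Net tension couple steel: A_s − A'_s = 5770 mm².
a = (A_s − A'_s) f_y / (0.85 f'_c b) = 2423400/(0.85 × 27.1 × 390) = 269.76 mm.
c = a/β₁ = 269.76/0.85 = 317.36 mm; ε'_s = 0.003(c − d')/c = 0.0024 ≥ f_y/E_s = 0.0021, so compression steel does yield.
M_n = (A_s − A'_s) f_y (d − a/2) + A'_s f_y (d − d') = [2423400 × (685 − 134.88) + 432600 × (685 − 59)] × 10⁻⁶ = 1333.16 + 270.81 = 1603.97 kN·m.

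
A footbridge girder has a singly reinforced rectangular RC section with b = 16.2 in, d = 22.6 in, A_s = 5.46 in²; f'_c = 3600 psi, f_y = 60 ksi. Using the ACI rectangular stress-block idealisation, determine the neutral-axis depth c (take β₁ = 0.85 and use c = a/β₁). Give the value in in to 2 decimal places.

T = A_s f_y = 5.46 × 60 = 327.6 kips.
a = T/(0.85 f'_c b) = 327.6/(0.85 × 3.6 × 16.2) = 6.6086 in.
With β₁ = 0.85, c = a/β₁ = 6.6086/0.85 = 7.77 in.

c ≈ 7.77 in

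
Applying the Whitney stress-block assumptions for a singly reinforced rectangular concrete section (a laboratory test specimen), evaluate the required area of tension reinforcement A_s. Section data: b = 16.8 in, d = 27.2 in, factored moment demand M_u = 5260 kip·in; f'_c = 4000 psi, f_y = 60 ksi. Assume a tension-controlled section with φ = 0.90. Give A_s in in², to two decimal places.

A_s ≈ 3.87 in²

M_n = M_u/φ = 5260/0.90 = 5844.44 kip·in.
From M_n = 0.85 f'_c a b (d − a/2):
a = d − √(d² − 2M_n/(0.85 f'_c b)) = 27.2 − √(27.2² − 2 × 5844.44/(0.85 × 4 × 16.8)) = 4.066 in.
A_s = 0.85 f'_c a b / f_y = 0.85 × 4 × 4.066 × 16.8 / 60 = 3.871 in².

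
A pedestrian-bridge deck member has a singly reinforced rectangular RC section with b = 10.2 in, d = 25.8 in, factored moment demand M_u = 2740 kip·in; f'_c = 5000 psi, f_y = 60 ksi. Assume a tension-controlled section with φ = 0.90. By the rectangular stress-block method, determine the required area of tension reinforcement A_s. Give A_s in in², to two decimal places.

A_s ≈ 2.08 in²

M_n = M_u/φ = 2740/0.90 = 3044.44 kip·in.
From M_n = 0.85 f'_c a b (d − a/2):
a = d − √(d² − 2M_n/(0.85 f'_c b)) = 25.8 − √(25.8² − 2 × 3044.44/(0.85 × 5 × 10.2)) = 2.883 in.
A_s = 0.85 f'_c a b / f_y = 0.85 × 5 × 2.883 × 10.2 / 60 = 2.083 in².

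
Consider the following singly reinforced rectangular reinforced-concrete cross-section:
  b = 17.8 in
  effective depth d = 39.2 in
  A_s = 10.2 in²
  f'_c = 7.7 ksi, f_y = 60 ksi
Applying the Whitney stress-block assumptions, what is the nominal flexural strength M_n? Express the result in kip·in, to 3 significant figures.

M_n ≈ 22400 kip·in

T = A_s f_y = 10.2 × 60 = 612 kips.
a = T/(0.85 f'_c b) = 612/(0.85 × 7.7 × 17.8) = 5.253 in.
M_n = T(d − a/2) = 612 × (39.2 − 2.6265) = 22383.0 kip·in.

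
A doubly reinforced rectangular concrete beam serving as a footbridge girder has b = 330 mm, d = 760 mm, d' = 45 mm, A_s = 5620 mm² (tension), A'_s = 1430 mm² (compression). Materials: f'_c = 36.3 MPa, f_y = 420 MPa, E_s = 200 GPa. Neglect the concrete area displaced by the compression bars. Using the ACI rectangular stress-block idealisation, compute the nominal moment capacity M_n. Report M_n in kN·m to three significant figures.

M_n ≈ 1610 kN·m

Assume both tension and compression steel yield.
Net tension couple steel: A_s − A'_s = 4190 mm².
a = (A_s − A'_s) f_y / (0.85 f'_c b) = 1759800/(0.85 × 36.3 × 330) = 172.83 mm.
c = a/β₁ = 172.83/0.791 = 218.50 mm; ε'_s = 0.003(c − d')/c = 0.0024 ≥ f_y/E_s = 0.0021, so compression steel does yield.
M_n = (A_s − A'_s) f_y (d − a/2) + A'_s f_y (d − d') = [1759800 × (760 − 86.415) + 600600 × (760 − 45)] × 10⁻⁶ = 1185.37 + 429.43 = 1614.80 kN·m.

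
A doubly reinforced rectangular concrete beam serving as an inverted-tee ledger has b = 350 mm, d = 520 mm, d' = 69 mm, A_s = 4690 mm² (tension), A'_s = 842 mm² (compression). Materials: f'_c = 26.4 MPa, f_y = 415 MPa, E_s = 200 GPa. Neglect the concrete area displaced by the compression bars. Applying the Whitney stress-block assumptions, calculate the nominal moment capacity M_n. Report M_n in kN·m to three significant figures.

M_n ≈ 826 kN·m

Assume both tension and compression steel yield.
Net tension couple steel: A_s − A'_s = 3848 mm².
a = (A_s − A'_s) f_y / (0.85 f'_c b) = 1596920/(0.85 × 26.4 × 350) = 203.33 mm.
c = a/β₁ = 203.33/0.85 = 239.21 mm; ε'_s = 0.003(c − d')/c = 0.0021 ≥ f_y/E_s = 0.0021, so compression steel does yield.
M_n = (A_s − A'_s) f_y (d − a/2) + A'_s f_y (d − d') = [1596920 × (520 − 101.665) + 349430 × (520 − 69)] × 10⁻⁶ = 668.05 + 157.59 = 825.64 kN·m.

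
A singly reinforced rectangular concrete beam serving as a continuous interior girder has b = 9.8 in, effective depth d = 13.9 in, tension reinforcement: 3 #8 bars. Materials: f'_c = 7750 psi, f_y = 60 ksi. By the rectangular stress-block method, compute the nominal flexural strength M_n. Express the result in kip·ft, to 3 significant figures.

M_n ≈ 152 kip·ft

A_s = 3 × 0.79 = 2.37 in².
T = A_s f_y = 2.37 × 60 = 142.2 kips.
a = T/(0.85 f'_c b) = 142.2/(0.85 × 7.75 × 9.8) = 2.203 in.
M_n = T(d − a/2) = 142.2 × (13.9 − 1.1015) = 1819.9 kip·in = 1819.9/12 = 151.66 kip·ft.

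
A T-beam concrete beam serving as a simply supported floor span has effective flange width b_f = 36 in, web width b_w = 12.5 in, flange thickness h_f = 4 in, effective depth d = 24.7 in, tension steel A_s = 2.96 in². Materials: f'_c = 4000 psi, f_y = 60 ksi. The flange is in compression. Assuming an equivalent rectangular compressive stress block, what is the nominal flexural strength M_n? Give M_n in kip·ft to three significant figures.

M_n ≈ 355 kip·ft

Tension: T = A_s f_y = 2.96 × 60 = 177.6 kips.
Try a within the flange: a = T/(0.85 f'_c b_f) = 177.6/(0.85 × 4 × 36) = 1.451 in.
Since a = 1.451 ≤ h_f = 4 in, the stress block lies entirely in the flange; analyse as a rectangular beam of width b_f.
M_n = T(d − a/2) = 177.6 × (24.7 − 0.7255) = 4257.9 kip·in.
M_n = 4257.9/12 = 354.83 kip·ft.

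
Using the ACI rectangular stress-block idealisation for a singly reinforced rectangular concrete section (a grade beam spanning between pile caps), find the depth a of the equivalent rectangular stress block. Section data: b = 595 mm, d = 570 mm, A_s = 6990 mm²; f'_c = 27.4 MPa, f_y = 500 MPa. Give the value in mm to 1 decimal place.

T = A_s f_y = 6990 × 500 = 3495000 N = 3495 kN.
Setting C = 0.85 f'_c a b equal to T: a = 3495000/(0.85 × 27.4 × 595) = 252.2 mm.

a ≈ 252.2 mm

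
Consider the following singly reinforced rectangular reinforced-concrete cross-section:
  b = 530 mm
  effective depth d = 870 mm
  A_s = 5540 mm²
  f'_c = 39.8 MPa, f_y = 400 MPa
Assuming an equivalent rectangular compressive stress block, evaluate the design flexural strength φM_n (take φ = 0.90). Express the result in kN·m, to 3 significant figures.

T = A_s f_y = 5540 × 400 = 2216000 N = 2216 kN.
From C = T: a = T/(0.85 f'_c b) = 2216000/(0.85 × 39.8 × 530) = 123.59 mm.
M_n = T(d − a/2) = 2216 kN × (870 − 61.795) mm = 1790.98 kN·m.
φM_n = 0.90 × 1790.98 = 1611.88 kN·m.

φM_n ≈ 1610 kN·m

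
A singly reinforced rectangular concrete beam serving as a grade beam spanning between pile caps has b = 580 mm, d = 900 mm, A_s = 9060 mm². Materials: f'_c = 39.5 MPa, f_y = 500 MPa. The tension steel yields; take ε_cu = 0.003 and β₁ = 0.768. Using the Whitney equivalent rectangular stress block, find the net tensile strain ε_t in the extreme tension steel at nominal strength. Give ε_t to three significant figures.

a = A_s f_y/(0.85 f'_c b) = 232.62 mm.
β₁ = 0.768, so c = a/β₁ = 232.62/0.768 = 302.89 mm.
From the linear strain diagram with ε_cu = 0.003: ε_t = 0.003 (d − c)/c = 0.003 × (900 − 302.89)/302.89 = 0.00591.
Since ε_t ≥ 0.005, the section is tension-controlled.

ε_t ≈ 0.00591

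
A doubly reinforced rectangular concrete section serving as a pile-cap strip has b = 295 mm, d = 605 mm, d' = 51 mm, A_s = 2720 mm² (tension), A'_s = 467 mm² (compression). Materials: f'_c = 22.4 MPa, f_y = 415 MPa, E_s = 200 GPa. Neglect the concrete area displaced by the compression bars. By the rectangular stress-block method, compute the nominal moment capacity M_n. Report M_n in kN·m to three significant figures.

M_n ≈ 595 kN·m

Assume both tension and compression steel yield.
Net tension couple steel: A_s − A'_s = 2253 mm².
a = (A_s − A'_s) f_y / (0.85 f'_c b) = 934995/(0.85 × 22.4 × 295) = 166.46 mm.
c = a/β₁ = 166.46/0.85 = 195.84 mm; ε'_s = 0.003(c − d')/c = 0.0022 ≥ f_y/E_s = 0.0021, so compression steel does yield.
M_n = (A_s − A'_s) f_y (d − a/2) + A'_s f_y (d − d') = [934995 × (605 − 83.23) + 193805 × (605 − 51)] × 10⁻⁶ = 487.85 + 107.37 = 595.22 kN·m.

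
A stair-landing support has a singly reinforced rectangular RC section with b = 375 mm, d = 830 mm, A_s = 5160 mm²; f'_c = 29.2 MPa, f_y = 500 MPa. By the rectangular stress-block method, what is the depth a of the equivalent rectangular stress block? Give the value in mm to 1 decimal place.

a ≈ 277.2 mm

T = A_s f_y = 5160 × 500 = 2580000 N = 2580 kN.
Setting C = 0.85 f'_c a b equal to T: a = 2580000/(0.85 × 29.2 × 375) = 277.2 mm.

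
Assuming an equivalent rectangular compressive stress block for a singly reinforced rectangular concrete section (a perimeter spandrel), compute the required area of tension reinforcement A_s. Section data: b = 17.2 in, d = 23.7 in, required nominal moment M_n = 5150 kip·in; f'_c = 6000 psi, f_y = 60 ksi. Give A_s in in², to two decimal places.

From M_n = 0.85 f'_c a b (d − a/2):
a = d − √(d² − 2M_n/(0.85 f'_c b)) = 23.7 − √(23.7² − 2 × 5150/(0.85 × 6 × 17.2)) = 2.622 in.
A_s = 0.85 f'_c a b / f_y = 0.85 × 6 × 2.622 × 17.2 / 60 = 3.833 in².

A_s ≈ 3.83 in²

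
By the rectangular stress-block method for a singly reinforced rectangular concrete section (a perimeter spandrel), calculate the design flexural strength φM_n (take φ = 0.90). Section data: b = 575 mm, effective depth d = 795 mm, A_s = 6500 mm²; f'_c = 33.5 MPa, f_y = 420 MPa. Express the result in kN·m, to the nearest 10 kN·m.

T = A_s f_y = 6500 × 420 = 2730000 N = 2730 kN.
From C = T: a = T/(0.85 f'_c b) = 2730000/(0.85 × 33.5 × 575) = 166.74 mm.
M_n = T(d − a/2) = 2730 kN × (795 − 83.37) mm = 1942.75 kN·m.
φM_n = 0.90 × 1942.75 = 1748.48 kN·m.

φM_n ≈ 1750 kN·m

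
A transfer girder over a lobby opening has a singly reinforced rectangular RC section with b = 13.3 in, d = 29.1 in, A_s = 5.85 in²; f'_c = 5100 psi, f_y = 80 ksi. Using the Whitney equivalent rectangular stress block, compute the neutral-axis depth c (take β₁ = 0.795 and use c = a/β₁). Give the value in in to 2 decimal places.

c ≈ 10.21 in

T = A_s f_y = 5.85 × 80 = 468 kips.
a = T/(0.85 f'_c b) = 468/(0.85 × 5.1 × 13.3) = 8.1172 in.
With β₁ = 0.795, c = a/β₁ = 8.1172/0.795 = 10.21 in.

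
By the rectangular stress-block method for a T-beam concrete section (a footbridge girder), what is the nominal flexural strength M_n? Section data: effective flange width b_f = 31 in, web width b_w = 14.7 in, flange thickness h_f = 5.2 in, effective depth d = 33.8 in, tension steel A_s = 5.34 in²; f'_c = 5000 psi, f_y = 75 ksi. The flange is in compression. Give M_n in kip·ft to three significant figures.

M_n ≈ 1080 kip·ft

Tension: T = A_s f_y = 5.34 × 75 = 400.5 kips.
Try a within the flange: a = T/(0.85 f'_c b_f) = 400.5/(0.85 × 5 × 31) = 3.040 in.
Since a = 3.040 ≤ h_f = 5.2 in, the stress block lies entirely in the flange; analyse as a rectangular beam of width b_f.
M_n = T(d − a/2) = 400.5 × (33.8 − 1.52) = 12928.1 kip·in.
M_n = 12928.1/12 = 1077.34 kip·ft.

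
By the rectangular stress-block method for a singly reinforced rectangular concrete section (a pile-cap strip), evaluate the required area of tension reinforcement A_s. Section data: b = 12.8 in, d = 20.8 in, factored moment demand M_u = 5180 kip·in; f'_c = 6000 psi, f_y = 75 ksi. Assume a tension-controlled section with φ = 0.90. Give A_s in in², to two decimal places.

A_s ≈ 4.17 in²

M_n = M_u/φ = 5180/0.90 = 5755.56 kip·in.
From M_n = 0.85 f'_c a b (d − a/2):
a = d − √(d² − 2M_n/(0.85 f'_c b)) = 20.8 − √(20.8² − 2 × 5755.56/(0.85 × 6 × 12.8)) = 4.790 in.
A_s = 0.85 f'_c a b / f_y = 0.85 × 6 × 4.790 × 12.8 / 75 = 4.169 in².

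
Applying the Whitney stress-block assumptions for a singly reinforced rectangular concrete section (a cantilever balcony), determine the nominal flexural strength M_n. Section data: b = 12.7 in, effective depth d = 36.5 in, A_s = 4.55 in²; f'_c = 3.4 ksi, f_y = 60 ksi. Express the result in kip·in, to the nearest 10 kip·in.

T = A_s f_y = 4.55 × 60 = 273 kips.
a = T/(0.85 f'_c b) = 273/(0.85 × 3.4 × 12.7) = 7.438 in.
M_n = T(d − a/2) = 273 × (36.5 − 3.719) = 8949.2 kip·in.

M_n ≈ 8950 kip·in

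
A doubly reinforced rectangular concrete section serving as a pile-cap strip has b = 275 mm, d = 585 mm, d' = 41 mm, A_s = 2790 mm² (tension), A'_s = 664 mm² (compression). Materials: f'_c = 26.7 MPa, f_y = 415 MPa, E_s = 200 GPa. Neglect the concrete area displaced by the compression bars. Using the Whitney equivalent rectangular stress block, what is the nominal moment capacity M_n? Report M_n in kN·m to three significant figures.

Assume both tension and compression steel yield.
Net tension couple steel: A_s − A'_s = 2126 mm².
a = (A_s − A'_s) f_y / (0.85 f'_c b) = 882290/(0.85 × 26.7 × 275) = 141.37 mm.
c = a/β₁ = 141.37/0.85 = 166.32 mm; ε'_s = 0.003(c − d')/c = 0.0023 ≥ f_y/E_s = 0.0021, so compression steel does yield.
M_n = (A_s − A'_s) f_y (d − a/2) + A'_s f_y (d − d') = [882290 × (585 − 70.685) + 275560 × (585 − 41)] × 10⁻⁶ = 453.77 + 149.90 = 603.67 kN·m.

M_n ≈ 604 kN·m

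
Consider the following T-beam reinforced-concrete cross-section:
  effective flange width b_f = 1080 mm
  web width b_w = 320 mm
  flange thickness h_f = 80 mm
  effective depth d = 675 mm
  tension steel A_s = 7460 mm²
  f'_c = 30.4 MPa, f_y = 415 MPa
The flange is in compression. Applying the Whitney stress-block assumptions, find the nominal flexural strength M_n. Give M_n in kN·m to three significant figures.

M_n ≈ 1890 kN·m

Tension: T = A_s f_y = 7460 × 415 = 3095900 N.
Try a within the flange: a = T/(0.85 f'_c b_f) = 3095900/(0.85 × 30.4 × 1080) = 110.94 mm.
a = 110.94 > h_f = 80 mm: the block extends into the web. Split into flange-overhang and web parts.
C_f = 0.85 f'_c (b_f − b_w) h_f = 0.85 × 30.4 × (1080 − 320) × 80 = 1571072 N.
Remaining web compression depth: a_w = (T − C_f)/(0.85 f'_c b_w) = (3095900 − 1571072)/(0.85 × 30.4 × 320) = 184.41 mm.
M_n = C_f(d − h_f/2) + (T − C_f)(d − a_w/2) = 1571072 × (675 − 40) + 1524828 × (675 − 92.205) = 997.63 + 888.66 = 1886.29 × 10⁶ N·mm.
M_n = 1886.29 kN·m.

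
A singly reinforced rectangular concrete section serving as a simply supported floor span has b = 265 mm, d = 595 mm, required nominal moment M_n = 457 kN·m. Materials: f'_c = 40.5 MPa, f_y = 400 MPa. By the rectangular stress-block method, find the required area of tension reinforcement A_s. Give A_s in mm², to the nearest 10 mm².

A_s ≈ 2080 mm²

With M_n = 0.85 f'_c a b (d − a/2), solve the quadratic for a:
a = d − √(d² − 2M_n/(0.85 f'_c b)) = 595 − √(595² − 2 × 457×10⁶/(0.85 × 40.5 × 265)) = 91.18 mm.
A_s = 0.85 f'_c a b / f_y = 0.85 × 40.5 × 91.18 × 265 / 400 = 2079.5 mm².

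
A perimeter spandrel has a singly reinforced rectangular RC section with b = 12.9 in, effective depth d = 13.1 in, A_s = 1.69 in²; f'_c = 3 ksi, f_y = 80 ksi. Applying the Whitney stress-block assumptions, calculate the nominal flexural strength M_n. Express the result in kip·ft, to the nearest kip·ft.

T = A_s f_y = 1.69 × 80 = 135.2 kips.
a = T/(0.85 f'_c b) = 135.2/(0.85 × 3 × 12.9) = 4.110 in.
M_n = T(d − a/2) = 135.2 × (13.1 − 2.055) = 1493.3 kip·in = 1493.3/12 = 124.44 kip·ft.

M_n ≈ 124 kip·ft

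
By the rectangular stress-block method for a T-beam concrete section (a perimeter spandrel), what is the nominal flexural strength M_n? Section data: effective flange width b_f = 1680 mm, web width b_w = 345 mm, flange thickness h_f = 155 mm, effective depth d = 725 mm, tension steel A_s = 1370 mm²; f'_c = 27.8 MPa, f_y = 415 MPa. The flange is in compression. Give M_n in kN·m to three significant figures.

M_n ≈ 408 kN·m

Tension: T = A_s f_y = 1370 × 415 = 568550 N.
Try a within the flange: a = T/(0.85 f'_c b_f) = 568550/(0.85 × 27.8 × 1680) = 14.32 mm.
Since a = 14.32 ≤ h_f = 155 mm, the stress block lies entirely in the flange; analyse as a rectangular beam of width b_f.
M_n = T(d − a/2) = 568550 × (725 − 7.16) = 408.13 × 10⁶ N·mm.
M_n = 408.13 kN·m.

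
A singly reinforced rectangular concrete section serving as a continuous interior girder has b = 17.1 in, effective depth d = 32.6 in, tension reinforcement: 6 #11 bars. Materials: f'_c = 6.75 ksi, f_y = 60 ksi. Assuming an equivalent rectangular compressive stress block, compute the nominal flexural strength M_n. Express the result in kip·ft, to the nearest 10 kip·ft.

A_s = 6 × 1.56 = 9.36 in².
T = A_s f_y = 9.36 × 60 = 561.6 kips.
a = T/(0.85 f'_c b) = 561.6/(0.85 × 6.75 × 17.1) = 5.724 in.
M_n = T(d − a/2) = 561.6 × (32.6 − 2.862) = 16700.9 kip·in = 16700.9/12 = 1391.74 kip·ft.

M_n ≈ 1390 kip·ft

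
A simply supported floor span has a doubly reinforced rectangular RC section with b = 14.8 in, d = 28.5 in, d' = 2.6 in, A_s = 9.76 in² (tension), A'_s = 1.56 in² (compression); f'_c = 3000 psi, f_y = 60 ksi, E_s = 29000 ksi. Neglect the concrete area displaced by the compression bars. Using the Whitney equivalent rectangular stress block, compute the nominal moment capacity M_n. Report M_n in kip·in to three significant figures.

M_n ≈ 13200 kip·in

Assume both steels yield.
a = (A_s − A'_s) f_y/(0.85 f'_c b) = (9.76 − 1.56) × 60/(0.85 × 3 × 14.8) = 13.037 in.
c = a/β₁ = 13.037/0.85 = 15.338 in; ε'_s = 0.003(c − d')/c = 0.0025 ≥ ε_y = 0.0021, so the compression steel yields.
M_n = (A_s − A'_s) f_y (d − a/2) + A'_s f_y (d − d') = 492 × (28.5 − 6.5185) + 93.6 × (28.5 − 2.6) = 10814.9 + 2424.2 = 13239.1 kip·in.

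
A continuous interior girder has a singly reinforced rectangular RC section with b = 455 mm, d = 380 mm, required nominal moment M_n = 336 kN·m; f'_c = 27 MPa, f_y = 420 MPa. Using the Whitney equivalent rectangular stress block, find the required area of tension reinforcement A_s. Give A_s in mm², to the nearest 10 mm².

A_s ≈ 2410 mm²

With M_n = 0.85 f'_c a b (d − a/2), solve the quadratic for a:
a = d − √(d² − 2M_n/(0.85 f'_c b)) = 380 − √(380² − 2 × 336×10⁶/(0.85 × 27 × 455)) = 97.08 mm.
A_s = 0.85 f'_c a b / f_y = 0.85 × 27 × 97.08 × 455 / 420 = 2413.7 mm².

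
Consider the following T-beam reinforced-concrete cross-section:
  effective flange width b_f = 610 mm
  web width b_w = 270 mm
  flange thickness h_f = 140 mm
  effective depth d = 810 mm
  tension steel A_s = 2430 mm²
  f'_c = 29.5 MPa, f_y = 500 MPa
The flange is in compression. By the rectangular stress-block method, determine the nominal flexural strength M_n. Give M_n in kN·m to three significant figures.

M_n ≈ 936 kN·m

Tension: T = A_s f_y = 2430 × 500 = 1215000 N.
Try a within the flange: a = T/(0.85 f'_c b_f) = 1215000/(0.85 × 29.5 × 610) = 79.43 mm.
Since a = 79.43 ≤ h_f = 140 mm, the stress block lies entirely in the flange; analyse as a rectangular beam of width b_f.
M_n = T(d − a/2) = 1215000 × (810 − 39.715) = 935.90 × 10⁶ N·mm.
M_n = 935.90 kN·m.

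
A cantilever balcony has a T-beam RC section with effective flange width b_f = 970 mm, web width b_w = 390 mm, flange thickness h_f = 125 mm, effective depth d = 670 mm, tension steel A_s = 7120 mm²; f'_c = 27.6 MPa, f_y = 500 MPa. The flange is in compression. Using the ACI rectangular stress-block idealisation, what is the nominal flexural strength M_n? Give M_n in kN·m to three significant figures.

Tension: T = A_s f_y = 7120 × 500 = 3560000 N.
Try a within the flange: a = T/(0.85 f'_c b_f) = 3560000/(0.85 × 27.6 × 970) = 156.44 mm.
a = 156.44 > h_f = 125 mm: the block extends into the web. Split into flange-overhang and web parts.
C_f = 0.85 f'_c (b_f − b_w) h_f = 0.85 × 27.6 × (970 − 390) × 125 = 1700850 N.
Remaining web compression depth: a_w = (T − C_f)/(0.85 f'_c b_w) = (3560000 − 1700850)/(0.85 × 27.6 × 390) = 203.20 mm.
M_n = C_f(d − h_f/2) + (T − C_f)(d − a_w/2) = 1700850 × (670 − 62.5) + 1859150 × (670 − 101.6) = 1033.27 + 1056.74 = 2090.01 × 10⁶ N·mm.
M_n = 2090.01 kN·m.

M_n ≈ 2090 kN·m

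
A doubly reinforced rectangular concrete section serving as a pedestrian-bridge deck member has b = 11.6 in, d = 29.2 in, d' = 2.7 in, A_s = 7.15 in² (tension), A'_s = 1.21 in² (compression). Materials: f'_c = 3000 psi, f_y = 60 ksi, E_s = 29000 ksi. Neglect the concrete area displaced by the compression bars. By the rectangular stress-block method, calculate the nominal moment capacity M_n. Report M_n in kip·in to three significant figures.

Assume both steels yield.
a = (A_s − A'_s) f_y/(0.85 f'_c b) = (7.15 − 1.21) × 60/(0.85 × 3 × 11.6) = 12.049 in.
c = a/β₁ = 12.049/0.85 = 14.175 in; ε'_s = 0.003(c − d')/c = 0.0024 ≥ ε_y = 0.0021, so the compression steel yields.
M_n = (A_s − A'_s) f_y (d − a/2) + A'_s f_y (d − d') = 356.4 × (29.2 − 6.0245) + 72.6 × (29.2 − 2.7) = 8259.7 + 1923.9 = 10183.6 kip·in.

M_n ≈ 10200 kip·in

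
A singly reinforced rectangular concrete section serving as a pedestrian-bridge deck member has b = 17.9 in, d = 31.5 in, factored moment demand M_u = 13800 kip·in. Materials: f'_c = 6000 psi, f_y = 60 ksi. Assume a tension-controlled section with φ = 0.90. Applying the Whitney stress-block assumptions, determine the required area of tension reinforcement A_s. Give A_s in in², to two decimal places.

A_s ≈ 8.95 in²

M_n = M_u/φ = 13800/0.90 = 15333.3 kip·in.
From M_n = 0.85 f'_c a b (d − a/2):
a = d − √(d² − 2M_n/(0.85 f'_c b)) = 31.5 − √(31.5² − 2 × 15333.3/(0.85 × 6 × 17.9)) = 5.881 in.
A_s = 0.85 f'_c a b / f_y = 0.85 × 6 × 5.881 × 17.9 / 60 = 8.948 in².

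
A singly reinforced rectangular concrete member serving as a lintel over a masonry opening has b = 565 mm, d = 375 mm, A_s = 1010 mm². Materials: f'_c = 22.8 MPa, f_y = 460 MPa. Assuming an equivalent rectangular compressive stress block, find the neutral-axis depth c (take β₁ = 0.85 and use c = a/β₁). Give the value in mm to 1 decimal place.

T = A_s f_y = 1010 × 460 = 464600 N = 464.6 kN.
Setting C = 0.85 f'_c a b equal to T: a = 464600/(0.85 × 22.8 × 565) = 42.430 mm.
With β₁ = 0.85, c = a/β₁ = 42.430/0.85 = 49.9 mm.

c ≈ 49.9 mm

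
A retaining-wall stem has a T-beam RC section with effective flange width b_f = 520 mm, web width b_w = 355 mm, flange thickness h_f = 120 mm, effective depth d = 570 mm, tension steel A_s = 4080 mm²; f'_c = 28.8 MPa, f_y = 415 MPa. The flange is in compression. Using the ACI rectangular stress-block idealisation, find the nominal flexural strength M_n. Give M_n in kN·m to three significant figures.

Tension: T = A_s f_y = 4080 × 415 = 1693200 N.
Try a within the flange: a = T/(0.85 f'_c b_f) = 1693200/(0.85 × 28.8 × 520) = 133.01 mm.
a = 133.01 > h_f = 120 mm: the block extends into the web. Split into flange-overhang and web parts.
C_f = 0.85 f'_c (b_f − b_w) h_f = 0.85 × 28.8 × (520 − 355) × 120 = 484704 N.
Remaining web compression depth: a_w = (T − C_f)/(0.85 f'_c b_w) = (1693200 − 484704)/(0.85 × 28.8 × 355) = 139.06 mm.
M_n = C_f(d − h_f/2) + (T − C_f)(d − a_w/2) = 484704 × (570 − 60) + 1208496 × (570 − 69.53) = 247.20 + 604.82 = 852.02 × 10⁶ N·mm.
M_n = 852.02 kN·m.

M_n ≈ 852 kN·m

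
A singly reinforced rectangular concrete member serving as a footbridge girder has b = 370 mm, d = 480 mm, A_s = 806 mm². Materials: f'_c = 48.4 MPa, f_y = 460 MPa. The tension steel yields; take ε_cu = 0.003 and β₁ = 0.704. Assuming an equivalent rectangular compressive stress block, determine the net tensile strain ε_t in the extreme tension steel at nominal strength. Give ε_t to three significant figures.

a = A_s f_y/(0.85 f'_c b) = 24.36 mm.
β₁ = 0.704, so c = a/β₁ = 24.36/0.704 = 34.60 mm.
From the linear strain diagram with ε_cu = 0.003: ε_t = 0.003 (d − c)/c = 0.003 × (480 − 34.60)/34.60 = 0.0386.
Since ε_t ≥ 0.005, the section is tension-controlled.

ε_t ≈ 0.0386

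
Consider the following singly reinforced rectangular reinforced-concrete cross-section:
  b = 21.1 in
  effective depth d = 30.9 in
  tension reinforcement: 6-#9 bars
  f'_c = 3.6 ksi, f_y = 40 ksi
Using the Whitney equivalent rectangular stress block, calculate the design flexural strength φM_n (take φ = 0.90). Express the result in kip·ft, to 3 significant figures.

φM_n ≈ 523 kip·ft

A_s = 6 × 1 = 6 in².
T = A_s f_y = 6 × 40 = 240 kips.
a = T/(0.85 f'_c b) = 240/(0.85 × 3.6 × 21.1) = 3.717 in.
M_n = T(d − a/2) = 240 × (30.9 − 1.8585) = 6970.0 kip·in = 6970.0/12 = 580.83 kip·ft.
φM_n = 0.90 × 580.83 = 522.75 kip·ft.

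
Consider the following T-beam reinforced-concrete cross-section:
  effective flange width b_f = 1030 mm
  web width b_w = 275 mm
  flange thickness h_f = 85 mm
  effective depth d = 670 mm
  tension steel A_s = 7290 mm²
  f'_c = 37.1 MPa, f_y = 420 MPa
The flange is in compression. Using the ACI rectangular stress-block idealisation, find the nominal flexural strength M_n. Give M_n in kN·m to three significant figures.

Tension: T = A_s f_y = 7290 × 420 = 3061800 N.
Try a within the flange: a = T/(0.85 f'_c b_f) = 3061800/(0.85 × 37.1 × 1030) = 94.26 mm.
a = 94.26 > h_f = 85 mm: the block extends into the web. Split into flange-overhang and web parts.
C_f = 0.85 f'_c (b_f − b_w) h_f = 0.85 × 37.1 × (1030 − 275) × 85 = 2023759 N.
Remaining web compression depth: a_w = (T − C_f)/(0.85 f'_c b_w) = (3061800 − 2023759)/(0.85 × 37.1 × 275) = 119.70 mm.
M_n = C_f(d − h_f/2) + (T − C_f)(d − a_w/2) = 2023759 × (670 − 42.5) + 1038041 × (670 − 59.85) = 1269.91 + 633.36 = 1903.27 × 10⁶ N·mm.
M_n = 1903.27 kN·m.

M_n ≈ 1900 kN·m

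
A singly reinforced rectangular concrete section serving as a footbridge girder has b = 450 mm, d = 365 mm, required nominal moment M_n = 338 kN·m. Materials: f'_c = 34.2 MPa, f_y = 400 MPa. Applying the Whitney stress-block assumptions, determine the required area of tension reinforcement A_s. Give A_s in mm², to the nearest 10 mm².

With M_n = 0.85 f'_c a b (d − a/2), solve the quadratic for a:
a = d − √(d² − 2M_n/(0.85 f'_c b)) = 365 − √(365² − 2 × 338×10⁶/(0.85 × 34.2 × 450)) = 79.43 mm.
A_s = 0.85 f'_c a b / f_y = 0.85 × 34.2 × 79.43 × 450 / 400 = 2597.7 mm².

A_s ≈ 2600 mm²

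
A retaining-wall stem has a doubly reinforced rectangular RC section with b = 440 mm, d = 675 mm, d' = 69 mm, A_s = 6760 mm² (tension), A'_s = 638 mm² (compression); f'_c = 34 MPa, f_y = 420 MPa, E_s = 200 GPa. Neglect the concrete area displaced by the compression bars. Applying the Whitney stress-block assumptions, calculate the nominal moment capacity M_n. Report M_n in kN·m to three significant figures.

M_n ≈ 1640 kN·m

Assume both tension and compression steel yield.
Net tension couple steel: A_s − A'_s = 6122 mm².
a = (A_s − A'_s) f_y / (0.85 f'_c b) = 2571240/(0.85 × 34 × 440) = 202.21 mm.
c = a/β₁ = 202.21/0.807 = 250.57 mm; ε'_s = 0.003(c − d')/c = 0.0022 ≥ f_y/E_s = 0.0021, so compression steel does yield.
M_n = (A_s − A'_s) f_y (d − a/2) + A'_s f_y (d − d') = [2571240 × (675 − 101.105) + 267960 × (675 − 69)] × 10⁻⁶ = 1475.62 + 162.38 = 1638.00 kN·m.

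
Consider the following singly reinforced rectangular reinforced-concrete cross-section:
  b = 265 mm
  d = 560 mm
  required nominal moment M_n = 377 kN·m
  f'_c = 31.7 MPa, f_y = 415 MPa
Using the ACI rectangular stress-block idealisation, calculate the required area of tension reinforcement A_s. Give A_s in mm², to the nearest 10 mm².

A_s ≈ 1790 mm²

With M_n = 0.85 f'_c a b (d − a/2), solve the quadratic for a:
a = d − √(d² − 2M_n/(0.85 f'_c b)) = 560 − √(560² − 2 × 377×10⁶/(0.85 × 31.7 × 265)) = 103.93 mm.
A_s = 0.85 f'_c a b / f_y = 0.85 × 31.7 × 103.93 × 265 / 415 = 1788.2 mm².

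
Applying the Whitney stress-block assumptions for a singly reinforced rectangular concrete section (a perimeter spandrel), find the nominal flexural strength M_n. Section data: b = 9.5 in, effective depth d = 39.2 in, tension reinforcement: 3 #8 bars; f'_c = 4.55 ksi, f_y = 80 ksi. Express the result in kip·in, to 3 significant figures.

M_n ≈ 6940 kip·in

A_s = 3 × 0.79 = 2.37 in².
T = A_s f_y = 2.37 × 80 = 189.6 kips.
a = T/(0.85 f'_c b) = 189.6/(0.85 × 4.55 × 9.5) = 5.160 in.
M_n = T(d − a/2) = 189.6 × (39.2 − 2.58) = 6943.2 kip·in.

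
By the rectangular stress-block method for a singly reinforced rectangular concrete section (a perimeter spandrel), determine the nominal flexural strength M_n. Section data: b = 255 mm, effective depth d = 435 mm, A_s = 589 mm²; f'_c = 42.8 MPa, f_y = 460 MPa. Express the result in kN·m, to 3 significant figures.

T = A_s f_y = 589 × 460 = 270940 N = 270.94 kN.
From C = T: a = T/(0.85 f'_c b) = 270940/(0.85 × 42.8 × 255) = 29.21 mm.
M_n = T(d − a/2) = 270.94 kN × (435 − 14.605) mm = 113.90 kN·m.

M_n ≈ 114 kN·m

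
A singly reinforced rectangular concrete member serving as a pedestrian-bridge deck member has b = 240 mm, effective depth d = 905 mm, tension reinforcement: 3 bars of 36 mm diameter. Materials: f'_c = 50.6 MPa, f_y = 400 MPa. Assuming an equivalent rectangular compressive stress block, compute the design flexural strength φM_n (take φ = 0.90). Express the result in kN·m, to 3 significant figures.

A_s = 3 × 1018 = 3054 mm².
T = A_s f_y = 3054 × 400 = 1221600 N = 1221.6 kN.
From C = T: a = T/(0.85 f'_c b) = 1221600/(0.85 × 50.6 × 240) = 118.34 mm.
M_n = T(d − a/2) = 1221.6 kN × (905 − 59.17) mm = 1033.27 kN·m.
φM_n = 0.90 × 1033.27 = 929.94 kN·m.

φM_n ≈ 930 kN·m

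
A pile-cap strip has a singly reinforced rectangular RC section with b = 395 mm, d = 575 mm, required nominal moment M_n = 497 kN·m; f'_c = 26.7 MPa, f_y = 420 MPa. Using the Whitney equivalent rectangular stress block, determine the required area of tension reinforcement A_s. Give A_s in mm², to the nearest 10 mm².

With M_n = 0.85 f'_c a b (d − a/2), solve the quadratic for a:
a = d − √(d² − 2M_n/(0.85 f'_c b)) = 575 − √(575² − 2 × 497×10⁶/(0.85 × 26.7 × 395)) = 106.23 mm.
A_s = 0.85 f'_c a b / f_y = 0.85 × 26.7 × 106.23 × 395 / 420 = 2267.4 mm².

A_s ≈ 2270 mm²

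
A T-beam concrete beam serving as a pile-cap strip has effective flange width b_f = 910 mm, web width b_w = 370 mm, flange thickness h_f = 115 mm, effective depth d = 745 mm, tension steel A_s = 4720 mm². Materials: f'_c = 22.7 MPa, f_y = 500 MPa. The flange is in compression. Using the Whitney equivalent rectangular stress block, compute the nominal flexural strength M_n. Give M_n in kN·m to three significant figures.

Tension: T = A_s f_y = 4720 × 500 = 2360000 N.
Try a within the flange: a = T/(0.85 f'_c b_f) = 2360000/(0.85 × 22.7 × 910) = 134.41 mm.
a = 134.41 > h_f = 115 mm: the block extends into the web. Split into flange-overhang and web parts.
C_f = 0.85 f'_c (b_f − b_w) h_f = 0.85 × 22.7 × (910 − 370) × 115 = 1198220 N.
Remaining web compression depth: a_w = (T − C_f)/(0.85 f'_c b_w) = (2360000 − 1198220)/(0.85 × 22.7 × 370) = 162.73 mm.
M_n = C_f(d − h_f/2) + (T − C_f)(d − a_w/2) = 1198220 × (745 − 57.5) + 1161780 × (745 − 81.365) = 823.78 + 771.00 = 1594.78 × 10⁶ N·mm.
M_n = 1594.78 kN·m.

M_n ≈ 1590 kN·m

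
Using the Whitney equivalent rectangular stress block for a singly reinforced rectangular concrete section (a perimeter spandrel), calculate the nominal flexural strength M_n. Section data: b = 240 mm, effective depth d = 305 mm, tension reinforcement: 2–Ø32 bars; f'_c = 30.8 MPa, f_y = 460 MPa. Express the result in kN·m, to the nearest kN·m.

M_n ≈ 182 kN·m

A_s = 2 × 804 = 1608 mm².
T = A_s f_y = 1608 × 460 = 739680 N = 739.68 kN.
From C = T: a = T/(0.85 f'_c b) = 739680/(0.85 × 30.8 × 240) = 117.72 mm.
M_n = T(d − a/2) = 739.68 kN × (305 − 58.86) mm = 182.06 kN·m.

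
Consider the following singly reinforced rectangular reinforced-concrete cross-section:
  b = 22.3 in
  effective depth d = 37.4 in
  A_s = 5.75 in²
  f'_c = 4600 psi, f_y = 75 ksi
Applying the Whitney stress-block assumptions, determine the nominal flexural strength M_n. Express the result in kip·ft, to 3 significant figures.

M_n ≈ 1260 kip·ft

T = A_s f_y = 5.75 × 75 = 431.25 kips.
a = T/(0.85 f'_c b) = 431.25/(0.85 × 4.6 × 22.3) = 4.946 in.
M_n = T(d − a/2) = 431.25 × (37.4 − 2.473) = 15062.3 kip·in = 15062.3/12 = 1255.19 kip·ft.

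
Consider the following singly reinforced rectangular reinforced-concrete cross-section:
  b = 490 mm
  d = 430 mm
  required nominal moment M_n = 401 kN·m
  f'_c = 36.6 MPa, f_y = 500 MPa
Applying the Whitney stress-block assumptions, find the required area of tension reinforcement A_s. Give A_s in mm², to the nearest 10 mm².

With M_n = 0.85 f'_c a b (d − a/2), solve the quadratic for a:
a = d − √(d² − 2M_n/(0.85 f'_c b)) = 430 − √(430² − 2 × 401×10⁶/(0.85 × 36.6 × 490)) = 66.28 mm.
A_s = 0.85 f'_c a b / f_y = 0.85 × 36.6 × 66.28 × 490 / 500 = 2020.7 mm².

A_s ≈ 2020 mm²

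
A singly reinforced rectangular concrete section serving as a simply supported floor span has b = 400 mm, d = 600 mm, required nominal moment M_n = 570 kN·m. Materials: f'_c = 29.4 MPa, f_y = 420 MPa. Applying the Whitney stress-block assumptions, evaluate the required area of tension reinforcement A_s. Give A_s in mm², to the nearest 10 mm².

With M_n = 0.85 f'_c a b (d − a/2), solve the quadratic for a:
a = d − √(d² − 2M_n/(0.85 f'_c b)) = 600 − √(600² − 2 × 570×10⁶/(0.85 × 29.4 × 400)) = 104.06 mm.
A_s = 0.85 f'_c a b / f_y = 0.85 × 29.4 × 104.06 × 400 / 420 = 2476.6 mm².

A_s ≈ 2480 mm²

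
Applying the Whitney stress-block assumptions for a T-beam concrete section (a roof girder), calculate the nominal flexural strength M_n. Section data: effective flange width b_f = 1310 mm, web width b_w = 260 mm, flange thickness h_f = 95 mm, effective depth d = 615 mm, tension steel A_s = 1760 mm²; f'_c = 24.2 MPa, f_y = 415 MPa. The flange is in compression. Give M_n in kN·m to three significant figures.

M_n ≈ 439 kN·m

Tension: T = A_s f_y = 1760 × 415 = 730400 N.
Try a within the flange: a = T/(0.85 f'_c b_f) = 730400/(0.85 × 24.2 × 1310) = 27.11 mm.
Since a = 27.11 ≤ h_f = 95 mm, the stress block lies entirely in the flange; analyse as a rectangular beam of width b_f.
M_n = T(d − a/2) = 730400 × (615 − 13.555) = 439.30 × 10⁶ N·mm.
M_n = 439.30 kN·m.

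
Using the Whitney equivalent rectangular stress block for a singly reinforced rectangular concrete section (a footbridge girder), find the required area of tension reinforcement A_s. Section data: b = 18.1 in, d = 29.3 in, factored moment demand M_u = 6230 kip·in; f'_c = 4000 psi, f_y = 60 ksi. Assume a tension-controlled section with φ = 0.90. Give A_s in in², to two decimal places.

M_n = M_u/φ = 6230/0.90 = 6922.22 kip·in.
From M_n = 0.85 f'_c a b (d − a/2):
a = d − √(d² − 2M_n/(0.85 f'_c b)) = 29.3 − √(29.3² − 2 × 6922.22/(0.85 × 4 × 18.1)) = 4.130 in.
A_s = 0.85 f'_c a b / f_y = 0.85 × 4 × 4.130 × 18.1 / 60 = 4.236 in².

A_s ≈ 4.24 in²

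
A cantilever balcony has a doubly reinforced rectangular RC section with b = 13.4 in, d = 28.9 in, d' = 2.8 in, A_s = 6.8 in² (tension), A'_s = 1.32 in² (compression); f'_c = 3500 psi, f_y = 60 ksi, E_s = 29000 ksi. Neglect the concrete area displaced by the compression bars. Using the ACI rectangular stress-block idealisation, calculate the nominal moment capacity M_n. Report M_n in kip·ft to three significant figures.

M_n ≈ 851 kip·ft

Assume both steels yield.
a = (A_s − A'_s) f_y/(0.85 f'_c b) = (6.8 − 1.32) × 60/(0.85 × 3.5 × 13.4) = 8.248 in.
c = a/β₁ = 8.248/0.85 = 9.704 in; ε'_s = 0.003(c − d')/c = 0.0021 ≥ ε_y = 0.0021, so the compression steel yields.
M_n = (A_s − A'_s) f_y (d − a/2) + A'_s f_y (d − d') = 328.8 × (28.9 − 4.124) + 79.2 × (28.9 − 2.8) = 8146.3 + 2067.1 = 10213.4 kip·in = 10213.4/12 = 851.12 kip·ft.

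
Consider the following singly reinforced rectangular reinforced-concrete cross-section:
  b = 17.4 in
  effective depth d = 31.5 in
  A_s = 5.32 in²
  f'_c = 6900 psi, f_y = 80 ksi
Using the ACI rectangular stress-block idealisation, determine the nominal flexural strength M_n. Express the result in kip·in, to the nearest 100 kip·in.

M_n ≈ 12500 kip·in

T = A_s f_y = 5.32 × 80 = 425.6 kips.
a = T/(0.85 f'_c b) = 425.6/(0.85 × 6.9 × 17.4) = 4.170 in.
M_n = T(d − a/2) = 425.6 × (31.5 − 2.085) = 12519.0 kip·in.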